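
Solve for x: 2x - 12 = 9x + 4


Starting with: 2x - 12 = 9x + 4
Move all x terms to left: (2 - 9)x = 4 + 12
Simplify: -7x = 16
Divide both sides by -7: x = -16/7

x = -16/7


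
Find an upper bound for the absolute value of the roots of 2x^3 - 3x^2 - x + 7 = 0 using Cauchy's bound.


Cauchy's bound: all roots r satisfy |r| <= 1 + max(|a_i/a_n|) for i = 0,...,n-1
where a_n is the leading coefficient.

Coefficients: [2, -3, -1, 7]
Leading coefficient a_n = 2
Ratios |a_i/a_n|: 3/2, 1/2, 7/2
Maximum ratio: 7/2
Cauchy's bound: |r| <= 1 + 7/2 = 9/2

Upper bound = 9/2


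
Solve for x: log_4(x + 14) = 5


Convert to exponential form: x + 14 = 4^5 = 1024
x = 1024 - 14 = 1010
Check: log_4(1010 + 14) = log_4(1024) = log_4(1024) = 5 ✓

x = 1010


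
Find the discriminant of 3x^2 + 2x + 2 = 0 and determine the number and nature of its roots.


For ax^2 + bx + c = 0, discriminant D = b^2 - 4ac
Here a = 3, b = 2, c = 2
D = (2)^2 - 4(3)(2) = 4 - 24 = -20

D = -20 < 0
The equation has no real roots (2 complex conjugate roots).

Discriminant = -20, no real roots (2 complex conjugate roots)


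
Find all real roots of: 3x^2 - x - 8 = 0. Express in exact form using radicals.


Using the quadratic formula: x = (-b ± sqrt(b^2 - 4ac)) / (2a)
Here a = 3, b = -1, c = -8
Discriminant = b^2 - 4ac = (-1)^2 - 4(3)(-8) = 1 + 96 = 97
Since discriminant = 97 > 0, there are two real roots.
x = (1 ± sqrt(97)) / 6
Numerically: x ≈ 1.8081 or x ≈ -1.4748

x = (1 + sqrt(97)) / 6 or x = (1 - sqrt(97)) / 6


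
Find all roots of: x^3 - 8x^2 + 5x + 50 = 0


Let p(x) = x^3 - 8x^2 + 5x + 50. By the rational root theorem (leading coefficient 1), any rational root is an integer divisor of 50: try ±1, ±2, ... in turn.
Test x = 1: value = 48 ≠ 0.
Test x = -1: value = 36 ≠ 0.
Test x = 2: value = 36 ≠ 0.
Test x = -2: value = 0 ✓, so (x + 2) is a factor.
Synthetic division by (x + 2): bring down 1; 1(-2) - 8 = -10; (-10)(-2) + 5 = 25; 25(-2) + 50 = 0 → quotient x^2 - 10x + 25, remainder 0.
Solve the quadratic x^2 - 10x + 25 = 0: discriminant = (-10)^2 - 4(1)(25) = 100 - 100 = 0.
Discriminant = 0, so a double root: x = 10/2 = 5.
Collecting all roots found:

x = -2, x = 5 (multiplicity 2)


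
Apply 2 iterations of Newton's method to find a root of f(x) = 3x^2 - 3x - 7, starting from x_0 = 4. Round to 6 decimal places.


Newton's method: x_(n+1) = x_n - f(x_n)/f'(x_n)
f(x) = 3x^2 - 3x - 7
f'(x) = 6x - 3

Iteration 1:
  f(4.000000) = 29.000000
  f'(4.000000) = 21.000000
  x_1 = 4.000000 - (29.000000)/(21.000000) = 2.619048

Iteration 2:
  f(2.619048) = 5.721088
  f'(2.619048) = 12.714286
  x_2 = 2.619048 - (5.721088)/(12.714286) = 2.169074

x_2 = 2.169074


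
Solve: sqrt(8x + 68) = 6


Square both sides: 8x + 68 = 6^2 = 36
8x = 36 - 68 = -32
x = -4
Check: sqrt(8*(-4) + 68) = sqrt(36) = 6 ✓

x = -4


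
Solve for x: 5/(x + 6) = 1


Multiply both sides by (x + 6): 5 = 1(x + 6)
Distribute: 5 = x + 6
x = 5 - 6 = -1
x = -1

x = -1


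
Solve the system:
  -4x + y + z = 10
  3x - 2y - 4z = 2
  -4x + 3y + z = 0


Using Cramer's rule. Expand each determinant along the first row.
D  = (-4)*[(-2)*1 - (-4)*3] - 1*[3*1 - (-4)*(-4)] + 1*[3*3 - (-2)*(-4)]
  = (-4)*(10) - 1*(-13) + 1*(1) = -26
Dx = 10*[(-2)*1 - (-4)*3] - 1*[2*1 - (-4)*0] + 1*[2*3 - (-2)*0]
  = 10*(10) - 1*(2) + 1*(6) = 104
Dy = (-4)*[2*1 - (-4)*0] - 10*[3*1 - (-4)*(-4)] + 1*[3*0 - 2*(-4)]
  = (-4)*(2) - 10*(-13) + 1*(8) = 130
Dz = (-4)*[(-2)*0 - 2*3] - 1*[3*0 - 2*(-4)] + 10*[3*3 - (-2)*(-4)]
  = (-4)*(-6) - 1*(8) + 10*(1) = 26
x = Dx/D = 104/-26 = -4, y = Dy/D = 130/-26 = -5, z = Dz/D = 26/-26 = -1
Check eq1: (-4)(-4) + (1)(-5) + (1)(-1) = 10 = 10 ✓
Check eq2: (3)(-4) + (-2)(-5) + (-4)(-1) = 2 = 2 ✓
Check eq3: (-4)(-4) + (3)(-5) + (1)(-1) = 0 = 0 ✓

x = -4, y = -5, z = -1


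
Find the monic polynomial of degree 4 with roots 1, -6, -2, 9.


A monic polynomial with roots 1, -6, -2, 9 is:
p(x) = (x - 1)(x + 6)(x + 2)(x - 9)
After multiplying by (x - 1): x - 1
After multiplying by (x + 6): x^2 + 5x - 6
After multiplying by (x + 2): x^3 + 7x^2 + 4x - 12
After multiplying by (x - 9): x^4 - 2x^3 - 59x^2 - 48x + 108

x^4 - 2x^3 - 59x^2 - 48x + 108


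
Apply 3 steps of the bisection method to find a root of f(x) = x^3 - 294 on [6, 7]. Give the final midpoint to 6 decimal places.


f(x) = x^3 - 294
f(6) = -78 < 0
f(7) = 49 > 0

Step 1: midpoint = (6.000000 + 7.000000)/2 = 6.500000
  f(6.500000) = -19.375000
  f(mid) < 0, so root is in [6.500000, 7.000000]

Step 2: midpoint = (6.500000 + 7.000000)/2 = 6.750000
  f(6.750000) = 13.546875
  f(mid) > 0, so root is in [6.500000, 6.750000]

Step 3: midpoint = (6.500000 + 6.750000)/2 = 6.625000
  f(6.625000) = -3.224609
  f(mid) < 0, so root is in [6.625000, 6.750000]

midpoint = 6.625000


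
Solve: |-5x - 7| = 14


An absolute value equation |expr| = 14 gives two cases:
Case 1: -5x - 7 = 14
  -5x = 21, so x = -21/5
Case 2: -5x - 7 = -14
  -5x = -7, so x = 7/5

x = -21/5, x = 7/5


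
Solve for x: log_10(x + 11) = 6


Convert to exponential form: x + 11 = 10^6 = 1000000
x = 1000000 - 11 = 999989
Check: log_10(999989 + 11) = log_10(1000000) = log_10(1000000) = 6 ✓

x = 999989


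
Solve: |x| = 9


An absolute value equation |expr| = 9 gives two cases:
Case 1: x = 9
  x = 9, so x = 9
Case 2: x = -9
  x = -9, so x = -9

x = -9, x = 9


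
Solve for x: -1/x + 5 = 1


Subtract 5 from both sides: -1/x = -4
Multiply both sides by x: -1 = -4 * x
Divide by -4: x = 1/4

x = 1/4


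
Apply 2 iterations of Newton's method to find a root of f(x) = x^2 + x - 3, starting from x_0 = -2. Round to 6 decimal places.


Newton's method: x_(n+1) = x_n - f(x_n)/f'(x_n)
f(x) = x^2 + x - 3
f'(x) = 2x + 1

Iteration 1:
  f(-2.000000) = -1.000000
  f'(-2.000000) = -3.000000
  x_1 = -2.000000 - (-1.000000)/(-3.000000) = -2.333333

Iteration 2:
  f(-2.333333) = 0.111111
  f'(-2.333333) = -3.666667
  x_2 = -2.333333 - (0.111111)/(-3.666667) = -2.303030

x_2 = -2.303030


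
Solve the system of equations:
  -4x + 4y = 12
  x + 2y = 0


Using Cramer's rule:
Determinant D = (-4)(2) - (1)(4) = -8 - 4 = -12
Dx = (12)(2) - (0)(4) = 24 - 0 = 24
Dy = (-4)(0) - (1)(12) = 0 - 12 = -12
x = Dx/D = 24/-12 = -2
y = Dy/D = -12/-12 = 1

x = -2, y = 1


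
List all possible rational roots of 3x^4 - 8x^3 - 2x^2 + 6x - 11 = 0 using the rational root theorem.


Rational root theorem: possible roots are ±p/q where:
  p divides the constant term (-11): p ∈ {1, 11}
  q divides the leading coefficient (3): q ∈ {1, 3}

All possible rational roots: -11, -11/3, -1, -1/3, 1/3, 1, 11/3, 11

-11, -11/3, -1, -1/3, 1/3, 1, 11/3, 11


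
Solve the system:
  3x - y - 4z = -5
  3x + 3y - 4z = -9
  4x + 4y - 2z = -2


Using Cramer's rule. Expand each determinant along the first row.
D  = 3*[3*(-2) - (-4)*4] - (-1)*[3*(-2) - (-4)*4] + (-4)*[3*4 - 3*4]
  = 3*(10) - (-1)*(10) + (-4)*(0) = 40
Dx = (-5)*[3*(-2) - (-4)*4] - (-1)*[(-9)*(-2) - (-4)*(-2)] + (-4)*[(-9)*4 - 3*(-2)]
  = (-5)*(10) - (-1)*(10) + (-4)*(-30) = 80
Dy = 3*[(-9)*(-2) - (-4)*(-2)] - (-5)*[3*(-2) - (-4)*4] + (-4)*[3*(-2) - (-9)*4]
  = 3*(10) - (-5)*(10) + (-4)*(30) = -40
Dz = 3*[3*(-2) - (-9)*4] - (-1)*[3*(-2) - (-9)*4] + (-5)*[3*4 - 3*4]
  = 3*(30) - (-1)*(30) + (-5)*(0) = 120
x = Dx/D = 80/40 = 2, y = Dy/D = -40/40 = -1, z = Dz/D = 120/40 = 3
Check eq1: (3)(2) + (-1)(-1) + (-4)(3) = -5 = -5 ✓
Check eq2: (3)(2) + (3)(-1) + (-4)(3) = -9 = -9 ✓
Check eq3: (4)(2) + (4)(-1) + (-2)(3) = -2 = -2 ✓

x = 2, y = -1, z = 3


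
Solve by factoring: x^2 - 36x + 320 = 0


We need two numbers that multiply to 320 and add to -36.
Those numbers are -16 and -20 (since (-16) * (-20) = 320 and (-16) + (-20) = -36).
So x^2 - 36x + 320 = (x - 16)(x - 20) = 0
Setting each factor to zero: x = 16 or x = 20

x = 16, x = 20


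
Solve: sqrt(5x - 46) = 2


Square both sides: 5x - 46 = 2^2 = 4
5x = 4 + 46 = 50
x = 10
Check: sqrt(5*10 - 46) = sqrt(4) = 2 ✓

x = 10


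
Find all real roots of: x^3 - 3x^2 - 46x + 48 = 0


Let p(x) = x^3 - 3x^2 - 46x + 48. By the rational root theorem (leading coefficient 1), any rational root is an integer divisor of 48: try ±1, ±2, ... in turn.
Test x = 1: value = 0 ✓, so (x - 1) is a factor.
Synthetic division by (x - 1): bring down 1; 1(1) - 3 = -2; (-2)(1) - 46 = -48; (-48)(1) + 48 = 0 → quotient x^2 - 2x - 48, remainder 0.
Solve the quadratic x^2 - 2x - 48 = 0: discriminant = (-2)^2 - 4(1)(-48) = 4 + 192 = 196.
sqrt(196) = 14, so x = (2 ± 14)/2: x = 8 or x = -6.

x = -6, x = 1, x = 8


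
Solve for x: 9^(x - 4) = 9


Express both sides with the same base.
9 = 9^1
Since the bases match, equate exponents: x - 4 = 1
So x = 1 - (-4) = 5

x = 5


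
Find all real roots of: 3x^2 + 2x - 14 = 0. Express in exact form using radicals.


Using the quadratic formula: x = (-b ± sqrt(b^2 - 4ac)) / (2a)
Here a = 3, b = 2, c = -14
Discriminant = b^2 - 4ac = 2^2 - 4(3)(-14) = 4 + 168 = 172
Since discriminant = 172 > 0, there are two real roots.
x = (-2 ± 2*sqrt(43)) / 6
Simplifying: x = (-1 ± sqrt(43)) / 3
Numerically: x ≈ 1.8525 or x ≈ -2.5191

x = (-1 + sqrt(43)) / 3 or x = (-1 - sqrt(43)) / 3


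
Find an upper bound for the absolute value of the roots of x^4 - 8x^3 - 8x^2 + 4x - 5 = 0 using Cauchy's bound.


Cauchy's bound: all roots r satisfy |r| <= 1 + max(|a_i/a_n|) for i = 0,...,n-1
where a_n is the leading coefficient.

Coefficients: [1, -8, -8, 4, -5]
Leading coefficient a_n = 1
Ratios |a_i/a_n|: 8, 8, 4, 5
Maximum ratio: 8
Cauchy's bound: |r| <= 1 + 8 = 9

Upper bound = 9


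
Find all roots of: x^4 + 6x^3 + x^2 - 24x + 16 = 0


Let p(x) = x^4 + 6x^3 + x^2 - 24x + 16. By the rational root theorem (leading coefficient 1), any rational root is an integer divisor of 16: try ±1, ±2, ... in turn.
Test x = 1: value = 0 ✓, so (x - 1) is a factor.
Synthetic division by (x - 1): bring down 1; 1(1) + 6 = 7; 7(1) + 1 = 8; 8(1) - 24 = -16; (-16)(1) + 16 = 0 → quotient x^3 + 7x^2 + 8x - 16, remainder 0.
Continue with the quotient x^3 + 7x^2 + 8x - 16 (candidates must divide 16; re-test x = 1 first in case it repeats).
Test x = 1: value = 0 ✓, so (x - 1) is a factor.
Synthetic division by (x - 1): bring down 1; 1(1) + 7 = 8; 8(1) + 8 = 16; 16(1) - 16 = 0 → quotient x^2 + 8x + 16, remainder 0.
Solve the quadratic x^2 + 8x + 16 = 0: discriminant = 8^2 - 4(1)(16) = 64 - 64 = 0.
Discriminant = 0, so a double root: x = -8/2 = -4.
Collecting all roots found:

x = -4 (multiplicity 2), x = 1 (multiplicity 2)


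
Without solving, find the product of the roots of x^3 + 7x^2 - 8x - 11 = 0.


By Vieta's formulas for x^3 + bx^2 + cx + d = 0:
  r1 + r2 + r3 = -b/a = -7
  r1*r2 + r1*r3 + r2*r3 = c/a = -8
  r1*r2*r3 = -d/a = 11


Product = 11


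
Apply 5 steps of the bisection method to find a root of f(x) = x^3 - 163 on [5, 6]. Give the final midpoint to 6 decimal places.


f(x) = x^3 - 163
f(5) = -38 < 0
f(6) = 53 > 0

Step 1: midpoint = (5.000000 + 6.000000)/2 = 5.500000
  f(5.500000) = 3.375000
  f(mid) > 0, so root is in [5.000000, 5.500000]

Step 2: midpoint = (5.000000 + 5.500000)/2 = 5.250000
  f(5.250000) = -18.296875
  f(mid) < 0, so root is in [5.250000, 5.500000]

Step 3: midpoint = (5.250000 + 5.500000)/2 = 5.375000
  f(5.375000) = -7.712891
  f(mid) < 0, so root is in [5.375000, 5.500000]

Step 4: midpoint = (5.375000 + 5.500000)/2 = 5.437500
  f(5.437500) = -2.232666
  f(mid) < 0, so root is in [5.437500, 5.500000]

Step 5: midpoint = (5.437500 + 5.500000)/2 = 5.468750
  f(5.468750) = 0.555145
  f(mid) > 0, so root is in [5.437500, 5.468750]

midpoint = 5.468750


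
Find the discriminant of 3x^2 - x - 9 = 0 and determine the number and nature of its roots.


For ax^2 + bx + c = 0, discriminant D = b^2 - 4ac
Here a = 3, b = -1, c = -9
D = (-1)^2 - 4(3)(-9) = 1 + 108 = 109

D = 109 > 0 but not a perfect square
The equation has 2 distinct real irrational roots.

Discriminant = 109, 2 distinct real irrational roots


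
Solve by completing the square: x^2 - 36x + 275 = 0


Start: x^2 - 36x + 275 = 0
Move constant: x^2 - 36x = -275
Half of -36 is -18, squared is 324
Add 324 to both sides: x^2 - 36x + 324 = 49
(x - 18)^2 = 49
x - 18 = ±7
x = 18 + 7 = 25 or x = 18 - 7 = 11

x = 11, x = 25


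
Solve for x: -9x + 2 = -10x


Starting with: -9x + 2 = -10x
Move all x terms to left: (-9 + 10)x = 0 - 2
Simplify: x = -2
Divide both sides by 1: x = -2

x = -2


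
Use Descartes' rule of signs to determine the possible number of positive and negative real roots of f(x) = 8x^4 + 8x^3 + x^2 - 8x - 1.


Descartes' rule of signs:

For positive roots, count sign changes in f(x) = 8x^4 + 8x^3 + x^2 - 8x - 1:
Signs of coefficients: +, +, +, -, -
Number of sign changes: 1
Possible positive real roots: 1

For negative roots, examine f(-x) = 8x^4 - 8x^3 + x^2 + 8x - 1:
Signs of coefficients: +, -, +, +, -
Number of sign changes: 3
Possible negative real roots: 3, 1

Positive roots: 1; Negative roots: 3 or 1


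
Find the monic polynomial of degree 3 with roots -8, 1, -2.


A monic polynomial with roots -8, 1, -2 is:
p(x) = (x + 8)(x - 1)(x + 2)
After multiplying by (x + 8): x + 8
After multiplying by (x - 1): x^2 + 7x - 8
After multiplying by (x + 2): x^3 + 9x^2 + 6x - 16

x^3 + 9x^2 + 6x - 16


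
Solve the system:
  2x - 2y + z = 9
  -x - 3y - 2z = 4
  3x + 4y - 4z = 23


Using Cramer's rule. Expand each determinant along the first row.
D  = 2*[(-3)*(-4) - (-2)*4] - (-2)*[(-1)*(-4) - (-2)*3] + 1*[(-1)*4 - (-3)*3]
  = 2*(20) - (-2)*(10) + 1*(5) = 65
Dx = 9*[(-3)*(-4) - (-2)*4] - (-2)*[4*(-4) - (-2)*23] + 1*[4*4 - (-3)*23]
  = 9*(20) - (-2)*(30) + 1*(85) = 325
Dy = 2*[4*(-4) - (-2)*23] - 9*[(-1)*(-4) - (-2)*3] + 1*[(-1)*23 - 4*3]
  = 2*(30) - 9*(10) + 1*(-35) = -65
Dz = 2*[(-3)*23 - 4*4] - (-2)*[(-1)*23 - 4*3] + 9*[(-1)*4 - (-3)*3]
  = 2*(-85) - (-2)*(-35) + 9*(5) = -195
x = Dx/D = 325/65 = 5, y = Dy/D = -65/65 = -1, z = Dz/D = -195/65 = -3
Check eq1: (2)(5) + (-2)(-1) + (1)(-3) = 9 = 9 ✓
Check eq2: (-1)(5) + (-3)(-1) + (-2)(-3) = 4 = 4 ✓
Check eq3: (3)(5) + (4)(-1) + (-4)(-3) = 23 = 23 ✓

x = 5, y = -1, z = -3


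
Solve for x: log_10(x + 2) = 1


Convert to exponential form: x + 2 = 10^1 = 10
x = 10 - 2 = 8
Check: log_10(8 + 2) = log_10(10) = log_10(10) = 1 ✓

x = 8


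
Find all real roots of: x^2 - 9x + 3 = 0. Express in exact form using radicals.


Using the quadratic formula: x = (-b ± sqrt(b^2 - 4ac)) / (2a)
Here a = 1, b = -9, c = 3
Discriminant = b^2 - 4ac = (-9)^2 - 4(1)(3) = 81 - 12 = 69
Since discriminant = 69 > 0, there are two real roots.
x = (9 ± sqrt(69)) / 2
Numerically: x ≈ 8.6533 or x ≈ 0.3467

x = (9 + sqrt(69)) / 2 or x = (9 - sqrt(69)) / 2


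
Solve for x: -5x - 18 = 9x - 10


Starting with: -5x - 18 = 9x - 10
Move all x terms to left: (-5 - 9)x = -10 + 18
Simplify: -14x = 8
Divide both sides by -14: x = -4/7

x = -4/7


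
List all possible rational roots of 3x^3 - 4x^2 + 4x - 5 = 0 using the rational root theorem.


Rational root theorem: possible roots are ±p/q where:
  p divides the constant term (-5): p ∈ {1, 5}
  q divides the leading coefficient (3): q ∈ {1, 3}

All possible rational roots: -5, -5/3, -1, -1/3, 1/3, 1, 5/3, 5

-5, -5/3, -1, -1/3, 1/3, 1, 5/3, 5


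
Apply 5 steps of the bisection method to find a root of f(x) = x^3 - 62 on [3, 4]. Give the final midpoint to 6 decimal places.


f(x) = x^3 - 62
f(3) = -35 < 0
f(4) = 2 > 0

Step 1: midpoint = (3.000000 + 4.000000)/2 = 3.500000
  f(3.500000) = -19.125000
  f(mid) < 0, so root is in [3.500000, 4.000000]

Step 2: midpoint = (3.500000 + 4.000000)/2 = 3.750000
  f(3.750000) = -9.265625
  f(mid) < 0, so root is in [3.750000, 4.000000]

Step 3: midpoint = (3.750000 + 4.000000)/2 = 3.875000
  f(3.875000) = -3.814453
  f(mid) < 0, so root is in [3.875000, 4.000000]

Step 4: midpoint = (3.875000 + 4.000000)/2 = 3.937500
  f(3.937500) = -0.953369
  f(mid) < 0, so root is in [3.937500, 4.000000]

Step 5: midpoint = (3.937500 + 4.000000)/2 = 3.968750
  f(3.968750) = 0.511688
  f(mid) > 0, so root is in [3.937500, 3.968750]

midpoint = 3.968750


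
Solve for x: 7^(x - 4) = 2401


Express both sides with the same base.
2401 = 7^4
Since the bases match, equate exponents: x - 4 = 4
So x = 4 - (-4) = 8

x = 8


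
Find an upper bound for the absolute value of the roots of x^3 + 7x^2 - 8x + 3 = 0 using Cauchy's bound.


Cauchy's bound: all roots r satisfy |r| <= 1 + max(|a_i/a_n|) for i = 0,...,n-1
where a_n is the leading coefficient.

Coefficients: [1, 7, -8, 3]
Leading coefficient a_n = 1
Ratios |a_i/a_n|: 7, 8, 3
Maximum ratio: 8
Cauchy's bound: |r| <= 1 + 8 = 9

Upper bound = 9


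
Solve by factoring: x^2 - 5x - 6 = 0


We need two numbers that multiply to -6 and add to -5.
Those numbers are -6 and 1 (since (-6) * 1 = -6 and (-6) + 1 = -5).
So x^2 - 5x - 6 = (x - 6)(x + 1) = 0
Setting each factor to zero: x = 6 or x = -1

x = -1, x = 6


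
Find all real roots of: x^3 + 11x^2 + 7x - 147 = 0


Let p(x) = x^3 + 11x^2 + 7x - 147. By the rational root theorem (leading coefficient 1), any rational root is an integer divisor of 147: try ±1, ±2, ... in turn.
Test x = 1: value = -128 ≠ 0.
Test x = -1: value = -144 ≠ 0.
Test x = 3: value = 0 ✓, so (x - 3) is a factor.
Synthetic division by (x - 3): bring down 1; 1(3) + 11 = 14; 14(3) + 7 = 49; 49(3) - 147 = 0 → quotient x^2 + 14x + 49, remainder 0.
Solve the quadratic x^2 + 14x + 49 = 0: discriminant = 14^2 - 4(1)(49) = 196 - 196 = 0.
Discriminant = 0, so a double root: x = -14/2 = -7.

x = -7 (multiplicity 2), x = 3


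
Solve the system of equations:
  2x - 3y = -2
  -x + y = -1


Using Cramer's rule:
Determinant D = (2)(1) - (-1)(-3) = 2 - 3 = -1
Dx = (-2)(1) - (-1)(-3) = -2 - 3 = -5
Dy = (2)(-1) - (-1)(-2) = -2 - 2 = -4
x = Dx/D = -5/-1 = 5
y = Dy/D = -4/-1 = 4

x = 5, y = 4


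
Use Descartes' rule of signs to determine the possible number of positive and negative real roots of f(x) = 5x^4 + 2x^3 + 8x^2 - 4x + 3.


Descartes' rule of signs:

For positive roots, count sign changes in f(x) = 5x^4 + 2x^3 + 8x^2 - 4x + 3:
Signs of coefficients: +, +, +, -, +
Number of sign changes: 2
Possible positive real roots: 2, 0

For negative roots, examine f(-x) = 5x^4 - 2x^3 + 8x^2 + 4x + 3:
Signs of coefficients: +, -, +, +, +
Number of sign changes: 2
Possible negative real roots: 2, 0

Positive roots: 2 or 0; Negative roots: 2 or 0


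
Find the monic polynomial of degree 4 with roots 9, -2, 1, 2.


A monic polynomial with roots 9, -2, 1, 2 is:
p(x) = (x - 9)(x + 2)(x - 1)(x - 2)
After multiplying by (x - 9): x - 9
After multiplying by (x + 2): x^2 - 7x - 18
After multiplying by (x - 1): x^3 - 8x^2 - 11x + 18
After multiplying by (x - 2): x^4 - 10x^3 + 5x^2 + 40x - 36

x^4 - 10x^3 + 5x^2 + 40x - 36


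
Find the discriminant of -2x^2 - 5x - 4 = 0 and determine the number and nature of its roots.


For ax^2 + bx + c = 0, discriminant D = b^2 - 4ac
Here a = -2, b = -5, c = -4
D = (-5)^2 - 4(-2)(-4) = 25 - 32 = -7

D = -7 < 0
The equation has no real roots (2 complex conjugate roots).

Discriminant = -7, no real roots (2 complex conjugate roots)


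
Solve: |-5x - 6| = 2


An absolute value equation |expr| = 2 gives two cases:
Case 1: -5x - 6 = 2
  -5x = 8, so x = -8/5
Case 2: -5x - 6 = -2
  -5x = 4, so x = -4/5

x = -8/5, x = -4/5


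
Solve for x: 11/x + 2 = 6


Subtract 2 from both sides: 11/x = 4
Multiply both sides by x: 11 = 4 * x
Divide by 4: x = 11/4

x = 11/4


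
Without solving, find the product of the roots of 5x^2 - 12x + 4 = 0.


By Vieta's formulas for ax^2 + bx + c = 0:
  Sum of roots = -b/a
  Product of roots = c/a

Here a = 5, b = -12, c = 4
Sum = -(-12)/5 = 12/5
Product = 4/5 = 4/5

Product = 4/5


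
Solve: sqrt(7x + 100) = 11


Square both sides: 7x + 100 = 11^2 = 121
7x = 121 - 100 = 21
x = 3
Check: sqrt(7*3 + 100) = sqrt(121) = 11 ✓

x = 3


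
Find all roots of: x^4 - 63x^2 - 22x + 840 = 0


Let p(x) = x^4 - 63x^2 - 22x + 840. By the rational root theorem (leading coefficient 1), any rational root is an integer divisor of 840: try ±1, ±2, ... in turn.
Test x = 1: value = 756 ≠ 0.
Test x = -1: value = 800 ≠ 0.
Test x = 2: value = 560 ≠ 0.
Test x = -2: value = 648 ≠ 0.
Test x = 3: value = 288 ≠ 0.
Test x = -3: value = 420 ≠ 0.
Test x = 4: value = 0 ✓, so (x - 4) is a factor.
Synthetic division by (x - 4): bring down 1; 1(4) + 0 = 4; 4(4) - 63 = -47; (-47)(4) - 22 = -210; (-210)(4) + 840 = 0 → quotient x^3 + 4x^2 - 47x - 210, remainder 0.
Continue with the quotient x^3 + 4x^2 - 47x - 210 (candidates must divide 210).
Test x = 5: value = -220 ≠ 0.
Test x = -5: value = 0 ✓, so (x + 5) is a factor.
Synthetic division by (x + 5): bring down 1; 1(-5) + 4 = -1; (-1)(-5) - 47 = -42; (-42)(-5) - 210 = 0 → quotient x^2 - x - 42, remainder 0.
Solve the quadratic x^2 - x - 42 = 0: discriminant = (-1)^2 - 4(1)(-42) = 1 + 168 = 169.
sqrt(169) = 13, so x = (1 ± 13)/2: x = 7 or x = -6.
Collecting all roots found:

x = -6, x = -5, x = 4, x = 7


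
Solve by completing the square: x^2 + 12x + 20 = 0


Start: x^2 + 12x + 20 = 0
Move constant: x^2 + 12x = -20
Half of 12 is 6, squared is 36
Add 36 to both sides: x^2 + 12x + 36 = 16
(x + 6)^2 = 16
x + 6 = ±4
x = -6 + 4 = -2 or x = -6 - 4 = -10

x = -10, x = -2


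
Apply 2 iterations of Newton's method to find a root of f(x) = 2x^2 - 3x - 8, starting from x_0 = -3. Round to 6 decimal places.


Newton's method: x_(n+1) = x_n - f(x_n)/f'(x_n)
f(x) = 2x^2 - 3x - 8
f'(x) = 4x - 3

Iteration 1:
  f(-3.000000) = 19.000000
  f'(-3.000000) = -15.000000
  x_1 = -3.000000 - (19.000000)/(-15.000000) = -1.733333

Iteration 2:
  f(-1.733333) = 3.208889
  f'(-1.733333) = -9.933333
  x_2 = -1.733333 - (3.208889)/(-9.933333) = -1.410291

x_2 = -1.410291


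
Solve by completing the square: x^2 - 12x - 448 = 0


Start: x^2 - 12x - 448 = 0
Move constant: x^2 - 12x = 448
Half of -12 is -6, squared is 36
Add 36 to both sides: x^2 - 12x + 36 = 484
(x - 6)^2 = 484
x - 6 = ±22
x = 6 + 22 = 28 or x = 6 - 22 = -16

x = -16, x = 28


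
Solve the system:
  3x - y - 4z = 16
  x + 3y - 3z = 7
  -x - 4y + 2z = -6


Using Cramer's rule. Expand each determinant along the first row.
D  = 3*[3*2 - (-3)*(-4)] - (-1)*[1*2 - (-3)*(-1)] + (-4)*[1*(-4) - 3*(-1)]
  = 3*(-6) - (-1)*(-1) + (-4)*(-1) = -15
Dx = 16*[3*2 - (-3)*(-4)] - (-1)*[7*2 - (-3)*(-6)] + (-4)*[7*(-4) - 3*(-6)]
  = 16*(-6) - (-1)*(-4) + (-4)*(-10) = -60
Dy = 3*[7*2 - (-3)*(-6)] - 16*[1*2 - (-3)*(-1)] + (-4)*[1*(-6) - 7*(-1)]
  = 3*(-4) - 16*(-1) + (-4)*(1) = 0
Dz = 3*[3*(-6) - 7*(-4)] - (-1)*[1*(-6) - 7*(-1)] + 16*[1*(-4) - 3*(-1)]
  = 3*(10) - (-1)*(1) + 16*(-1) = 15
x = Dx/D = -60/-15 = 4, y = Dy/D = 0/-15 = 0, z = Dz/D = 15/-15 = -1
Check eq1: (3)(4) + (-1)(0) + (-4)(-1) = 16 = 16 ✓
Check eq2: (1)(4) + (3)(0) + (-3)(-1) = 7 = 7 ✓
Check eq3: (-1)(4) + (-4)(0) + (2)(-1) = -6 = -6 ✓

x = 4, y = 0, z = -1


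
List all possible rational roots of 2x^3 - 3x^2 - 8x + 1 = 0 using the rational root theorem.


Rational root theorem: possible roots are ±p/q where:
  p divides the constant term (1): p ∈ {1}
  q divides the leading coefficient (2): q ∈ {1, 2}

All possible rational roots: -1, -1/2, 1/2, 1

-1, -1/2, 1/2, 1


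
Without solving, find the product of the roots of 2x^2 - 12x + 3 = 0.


By Vieta's formulas for ax^2 + bx + c = 0:
  Sum of roots = -b/a
  Product of roots = c/a

Here a = 2, b = -12, c = 3
Sum = -(-12)/2 = 6
Product = 3/2 = 3/2

Product = 3/2


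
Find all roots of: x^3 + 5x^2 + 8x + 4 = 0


Let p(x) = x^3 + 5x^2 + 8x + 4. By the rational root theorem (leading coefficient 1), any rational root is an integer divisor of 4: try ±1, ±2, ... in turn.
Test x = 1: value = 18 ≠ 0.
Test x = -1: value = 0 ✓, so (x + 1) is a factor.
Synthetic division by (x + 1): bring down 1; 1(-1) + 5 = 4; 4(-1) + 8 = 4; 4(-1) + 4 = 0 → quotient x^2 + 4x + 4, remainder 0.
Solve the quadratic x^2 + 4x + 4 = 0: discriminant = 4^2 - 4(1)(4) = 16 - 16 = 0.
Discriminant = 0, so a double root: x = -4/2 = -2.
Collecting all roots found:

x = -2 (multiplicity 2), x = -1


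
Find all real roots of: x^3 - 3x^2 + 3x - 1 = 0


Let p(x) = x^3 - 3x^2 + 3x - 1. By the rational root theorem (leading coefficient 1), any rational root is an integer divisor of 1: try ±1, ±2, ... in turn.
Test x = 1: value = 0 ✓, so (x - 1) is a factor.
Synthetic division by (x - 1): bring down 1; 1(1) - 3 = -2; (-2)(1) + 3 = 1; 1(1) - 1 = 0 → quotient x^2 - 2x + 1, remainder 0.
Solve the quadratic x^2 - 2x + 1 = 0: discriminant = (-2)^2 - 4(1)(1) = 4 - 4 = 0.
Discriminant = 0, so a double root: x = 2/2 = 1.

x = 1 (multiplicity 3)


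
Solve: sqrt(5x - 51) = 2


Square both sides: 5x - 51 = 2^2 = 4
5x = 4 + 51 = 55
x = 11
Check: sqrt(5*11 - 51) = sqrt(4) = 2 ✓

x = 11


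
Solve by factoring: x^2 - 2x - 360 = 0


We need two numbers that multiply to -360 and add to -2.
Those numbers are -20 and 18 (since (-20) * 18 = -360 and (-20) + 18 = -2).
So x^2 - 2x - 360 = (x - 20)(x + 18) = 0
Setting each factor to zero: x = 20 or x = -18

x = -18, x = 20


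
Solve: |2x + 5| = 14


An absolute value equation |expr| = 14 gives two cases:
Case 1: 2x + 5 = 14
  2x = 9, so x = 9/2
Case 2: 2x + 5 = -14
  2x = -19, so x = -19/2

x = -19/2, x = 9/2


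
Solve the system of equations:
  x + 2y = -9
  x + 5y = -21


Using Cramer's rule:
Determinant D = (1)(5) - (1)(2) = 5 - 2 = 3
Dx = (-9)(5) - (-21)(2) = -45 + 42 = -3
Dy = (1)(-21) - (1)(-9) = -21 + 9 = -12
x = Dx/D = -3/3 = -1
y = Dy/D = -12/3 = -4

x = -1, y = -4


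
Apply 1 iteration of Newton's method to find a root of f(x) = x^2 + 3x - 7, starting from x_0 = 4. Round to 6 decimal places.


Newton's method: x_(n+1) = x_n - f(x_n)/f'(x_n)
f(x) = x^2 + 3x - 7
f'(x) = 2x + 3

Iteration 1:
  f(4.000000) = 21.000000
  f'(4.000000) = 11.000000
  x_1 = 4.000000 - (21.000000)/(11.000000) = 2.090909

x_1 = 2.090909


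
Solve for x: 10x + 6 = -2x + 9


Starting with: 10x + 6 = -2x + 9
Move all x terms to left: (10 + 2)x = 9 - 6
Simplify: 12x = 3
Divide both sides by 12: x = 1/4

x = 1/4


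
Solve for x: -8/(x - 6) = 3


Multiply both sides by (x - 6): -8 = 3(x - 6)
Distribute: -8 = 3x - 18
3x = -8 + 18 = 10
x = 10/3

x = 10/3


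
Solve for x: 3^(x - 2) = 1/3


Express both sides with the same base.
1/3 = 3^(-1)
Since the bases match, equate exponents: x - 2 = -1
So x = -1 - (-2) = 1

x = 1


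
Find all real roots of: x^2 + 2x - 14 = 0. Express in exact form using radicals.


Using the quadratic formula: x = (-b ± sqrt(b^2 - 4ac)) / (2a)
Here a = 1, b = 2, c = -14
Discriminant = b^2 - 4ac = 2^2 - 4(1)(-14) = 4 + 56 = 60
Since discriminant = 60 > 0, there are two real roots.
x = (-2 ± 2*sqrt(15)) / 2
Simplifying: x = -1 ± sqrt(15)
Numerically: x ≈ 2.8730 or x ≈ -4.8730

x = -1 + sqrt(15) or x = -1 - sqrt(15)


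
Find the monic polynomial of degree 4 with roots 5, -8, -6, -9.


A monic polynomial with roots 5, -8, -6, -9 is:
p(x) = (x - 5)(x + 8)(x + 6)(x + 9)
After multiplying by (x - 5): x - 5
After multiplying by (x + 8): x^2 + 3x - 40
After multiplying by (x + 6): x^3 + 9x^2 - 22x - 240
After multiplying by (x + 9): x^4 + 18x^3 + 59x^2 - 438x - 2160

x^4 + 18x^3 + 59x^2 - 438x - 2160


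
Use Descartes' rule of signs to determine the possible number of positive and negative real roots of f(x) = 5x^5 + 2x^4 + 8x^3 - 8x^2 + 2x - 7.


Descartes' rule of signs:

For positive roots, count sign changes in f(x) = 5x^5 + 2x^4 + 8x^3 - 8x^2 + 2x - 7:
Signs of coefficients: +, +, +, -, +, -
Number of sign changes: 3
Possible positive real roots: 3, 1

For negative roots, examine f(-x) = -5x^5 + 2x^4 - 8x^3 - 8x^2 - 2x - 7:
Signs of coefficients: -, +, -, -, -, -
Number of sign changes: 2
Possible negative real roots: 2, 0

Positive roots: 3 or 1; Negative roots: 2 or 0


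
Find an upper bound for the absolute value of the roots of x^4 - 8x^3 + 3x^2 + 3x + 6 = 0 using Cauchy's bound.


Cauchy's bound: all roots r satisfy |r| <= 1 + max(|a_i/a_n|) for i = 0,...,n-1
where a_n is the leading coefficient.

Coefficients: [1, -8, 3, 3, 6]
Leading coefficient a_n = 1
Ratios |a_i/a_n|: 8, 3, 3, 6
Maximum ratio: 8
Cauchy's bound: |r| <= 1 + 8 = 9

Upper bound = 9


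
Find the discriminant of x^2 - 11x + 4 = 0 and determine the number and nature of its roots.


For ax^2 + bx + c = 0, discriminant D = b^2 - 4ac
Here a = 1, b = -11, c = 4
D = (-11)^2 - 4(1)(4) = 121 - 16 = 105

D = 105 > 0 but not a perfect square
The equation has 2 distinct real irrational roots.

Discriminant = 105, 2 distinct real irrational roots


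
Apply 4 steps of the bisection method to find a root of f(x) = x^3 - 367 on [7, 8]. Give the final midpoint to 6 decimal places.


f(x) = x^3 - 367
f(7) = -24 < 0
f(8) = 145 > 0

Step 1: midpoint = (7.000000 + 8.000000)/2 = 7.500000
  f(7.500000) = 54.875000
  f(mid) > 0, so root is in [7.000000, 7.500000]

Step 2: midpoint = (7.000000 + 7.500000)/2 = 7.250000
  f(7.250000) = 14.078125
  f(mid) > 0, so root is in [7.000000, 7.250000]

Step 3: midpoint = (7.000000 + 7.250000)/2 = 7.125000
  f(7.125000) = -5.294922
  f(mid) < 0, so root is in [7.125000, 7.250000]

Step 4: midpoint = (7.125000 + 7.250000)/2 = 7.187500
  f(7.187500) = 4.307373
  f(mid) > 0, so root is in [7.125000, 7.187500]

midpoint = 7.187500


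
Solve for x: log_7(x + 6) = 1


Convert to exponential form: x + 6 = 7^1 = 7
x = 7 - 6 = 1
Check: log_7(1 + 6) = log_7(7) = log_7(7) = 1 ✓

x = 1


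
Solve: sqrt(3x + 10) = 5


Square both sides: 3x + 10 = 5^2 = 25
3x = 25 - 10 = 15
x = 5
Check: sqrt(3*5 + 10) = sqrt(25) = 5 ✓

x = 5


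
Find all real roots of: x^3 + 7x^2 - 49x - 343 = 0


Let p(x) = x^3 + 7x^2 - 49x - 343. By the rational root theorem (leading coefficient 1), any rational root is an integer divisor of 343: try ±1, ±2, ... in turn.
Test x = 1: value = -384 ≠ 0.
Test x = -1: value = -288 ≠ 0.
Test x = 7: value = 0 ✓, so (x - 7) is a factor.
Synthetic division by (x - 7): bring down 1; 1(7) + 7 = 14; 14(7) - 49 = 49; 49(7) - 343 = 0 → quotient x^2 + 14x + 49, remainder 0.
Solve the quadratic x^2 + 14x + 49 = 0: discriminant = 14^2 - 4(1)(49) = 196 - 196 = 0.
Discriminant = 0, so a double root: x = -14/2 = -7.

x = -7 (multiplicity 2), x = 7


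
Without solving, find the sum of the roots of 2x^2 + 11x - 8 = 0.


By Vieta's formulas for ax^2 + bx + c = 0:
  Sum of roots = -b/a
  Product of roots = c/a

Here a = 2, b = 11, c = -8
Sum = -(11)/2 = -11/2
Product = -8/2 = -4

Sum = -11/2


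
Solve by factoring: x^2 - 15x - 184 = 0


We need two numbers that multiply to -184 and add to -15.
Those numbers are 8 and -23 (since 8 * (-23) = -184 and 8 + (-23) = -15).
So x^2 - 15x - 184 = (x + 8)(x - 23) = 0
Setting each factor to zero: x = -8 or x = 23

x = -8, x = 23


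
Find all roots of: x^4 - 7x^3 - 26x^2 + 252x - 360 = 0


Let p(x) = x^4 - 7x^3 - 26x^2 + 252x - 360. By the rational root theorem (leading coefficient 1), any rational root is an integer divisor of 360: try ±1, ±2, ... in turn.
Test x = 1: value = -140 ≠ 0.
Test x = -1: value = -630 ≠ 0.
Test x = 2: value = 0 ✓, so (x - 2) is a factor.
Synthetic division by (x - 2): bring down 1; 1(2) - 7 = -5; (-5)(2) - 26 = -36; (-36)(2) + 252 = 180; 180(2) - 360 = 0 → quotient x^3 - 5x^2 - 36x + 180, remainder 0.
Continue with the quotient x^3 - 5x^2 - 36x + 180 (candidates must divide 180; re-test x = 2 first in case it repeats).
Test x = 2: value = 96 ≠ 0.
Test x = -2: value = 224 ≠ 0.
Test x = 3: value = 54 ≠ 0.
Test x = -3: value = 216 ≠ 0.
Test x = 4: value = 20 ≠ 0.
Test x = -4: value = 180 ≠ 0.
Test x = 5: value = 0 ✓, so (x - 5) is a factor.
Synthetic division by (x - 5): bring down 1; 1(5) - 5 = 0; 0(5) - 36 = -36; (-36)(5) + 180 = 0 → quotient x^2 - 36, remainder 0.
Solve the quadratic x^2 - 36 = 0: discriminant = 0^2 - 4(1)(-36) = 0 + 144 = 144.
sqrt(144) = 12, so x = (0 ± 12)/2: x = 6 or x = -6.
Collecting all roots found:

x = -6, x = 2, x = 5, x = 6


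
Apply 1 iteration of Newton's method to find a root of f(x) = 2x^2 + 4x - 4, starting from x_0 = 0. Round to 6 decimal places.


Newton's method: x_(n+1) = x_n - f(x_n)/f'(x_n)
f(x) = 2x^2 + 4x - 4
f'(x) = 4x + 4

Iteration 1:
  f(0.000000) = -4.000000
  f'(0.000000) = 4.000000
  x_1 = 0.000000 - (-4.000000)/(4.000000) = 1.000000

x_1 = 1.000000


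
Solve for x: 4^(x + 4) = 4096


Express both sides with the same base.
4096 = 4^6
Since the bases match, equate exponents: x + 4 = 6
So x = 6 - (4) = 2

x = 2


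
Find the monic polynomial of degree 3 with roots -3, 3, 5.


A monic polynomial with roots -3, 3, 5 is:
p(x) = (x + 3)(x - 3)(x - 5)
After multiplying by (x + 3): x + 3
After multiplying by (x - 3): x^2 - 9
After multiplying by (x - 5): x^3 - 5x^2 - 9x + 45

x^3 - 5x^2 - 9x + 45


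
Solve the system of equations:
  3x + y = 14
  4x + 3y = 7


Using Cramer's rule:
Determinant D = (3)(3) - (4)(1) = 9 - 4 = 5
Dx = (14)(3) - (7)(1) = 42 - 7 = 35
Dy = (3)(7) - (4)(14) = 21 - 56 = -35
x = Dx/D = 35/5 = 7
y = Dy/D = -35/5 = -7

x = 7, y = -7


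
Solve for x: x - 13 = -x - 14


Starting with: x - 13 = -x - 14
Move all x terms to left: (1 + 1)x = -14 + 13
Simplify: 2x = -1
Divide both sides by 2: x = -1/2

x = -1/2


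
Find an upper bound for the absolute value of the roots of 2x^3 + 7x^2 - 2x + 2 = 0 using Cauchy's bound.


Cauchy's bound: all roots r satisfy |r| <= 1 + max(|a_i/a_n|) for i = 0,...,n-1
where a_n is the leading coefficient.

Coefficients: [2, 7, -2, 2]
Leading coefficient a_n = 2
Ratios |a_i/a_n|: 7/2, 1, 1
Maximum ratio: 7/2
Cauchy's bound: |r| <= 1 + 7/2 = 9/2

Upper bound = 9/2


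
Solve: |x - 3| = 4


An absolute value equation |expr| = 4 gives two cases:
Case 1: x - 3 = 4
  x = 7, so x = 7
Case 2: x - 3 = -4
  x = -1, so x = -1

x = -1, x = 7


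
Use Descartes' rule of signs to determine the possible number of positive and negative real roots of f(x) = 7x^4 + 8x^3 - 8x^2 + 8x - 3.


Descartes' rule of signs:

For positive roots, count sign changes in f(x) = 7x^4 + 8x^3 - 8x^2 + 8x - 3:
Signs of coefficients: +, +, -, +, -
Number of sign changes: 3
Possible positive real roots: 3, 1

For negative roots, examine f(-x) = 7x^4 - 8x^3 - 8x^2 - 8x - 3:
Signs of coefficients: +, -, -, -, -
Number of sign changes: 1
Possible negative real roots: 1

Positive roots: 3 or 1; Negative roots: 1


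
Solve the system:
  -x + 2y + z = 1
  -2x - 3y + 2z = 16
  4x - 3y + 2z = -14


Using Cramer's rule. Expand each determinant along the first row.
D  = (-1)*[(-3)*2 - 2*(-3)] - 2*[(-2)*2 - 2*4] + 1*[(-2)*(-3) - (-3)*4]
  = (-1)*(0) - 2*(-12) + 1*(18) = 42
Dx = 1*[(-3)*2 - 2*(-3)] - 2*[16*2 - 2*(-14)] + 1*[16*(-3) - (-3)*(-14)]
  = 1*(0) - 2*(60) + 1*(-90) = -210
Dy = (-1)*[16*2 - 2*(-14)] - 1*[(-2)*2 - 2*4] + 1*[(-2)*(-14) - 16*4]
  = (-1)*(60) - 1*(-12) + 1*(-36) = -84
Dz = (-1)*[(-3)*(-14) - 16*(-3)] - 2*[(-2)*(-14) - 16*4] + 1*[(-2)*(-3) - (-3)*4]
  = (-1)*(90) - 2*(-36) + 1*(18) = 0
x = Dx/D = -210/42 = -5, y = Dy/D = -84/42 = -2, z = Dz/D = 0/42 = 0
Check eq1: (-1)(-5) + (2)(-2) + (1)(0) = 1 = 1 ✓
Check eq2: (-2)(-5) + (-3)(-2) + (2)(0) = 16 = 16 ✓
Check eq3: (4)(-5) + (-3)(-2) + (2)(0) = -14 = -14 ✓

x = -5, y = -2, z = 0


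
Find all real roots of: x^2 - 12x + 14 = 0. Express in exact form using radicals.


Using the quadratic formula: x = (-b ± sqrt(b^2 - 4ac)) / (2a)
Here a = 1, b = -12, c = 14
Discriminant = b^2 - 4ac = (-12)^2 - 4(1)(14) = 144 - 56 = 88
Since discriminant = 88 > 0, there are two real roots.
x = (12 ± 2*sqrt(22)) / 2
Simplifying: x = 6 ± sqrt(22)
Numerically: x ≈ 10.6904 or x ≈ 1.3096

x = 6 + sqrt(22) or x = 6 - sqrt(22)


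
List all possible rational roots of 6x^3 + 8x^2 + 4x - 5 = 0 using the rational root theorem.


Rational root theorem: possible roots are ±p/q where:
  p divides the constant term (-5): p ∈ {1, 5}
  q divides the leading coefficient (6): q ∈ {1, 2, 3, 6}

All possible rational roots: -5, -5/2, -5/3, -1, -5/6, -1/2, -1/3, -1/6, 1/6, 1/3, 1/2, 5/6, 1, 5/3, 5/2, 5

-5, -5/2, -5/3, -1, -5/6, -1/2, -1/3, -1/6, 1/6, 1/3, 1/2, 5/6, 1, 5/3, 5/2, 5


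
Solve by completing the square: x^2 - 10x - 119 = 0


Start: x^2 - 10x - 119 = 0
Move constant: x^2 - 10x = 119
Half of -10 is -5, squared is 25
Add 25 to both sides: x^2 - 10x + 25 = 144
(x - 5)^2 = 144
x - 5 = ±12
x = 5 + 12 = 17 or x = 5 - 12 = -7

x = -7, x = 17


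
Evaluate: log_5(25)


We need the exponent such that 5^? = 25
5^2 = 25
Therefore log_5(25) = 2

2


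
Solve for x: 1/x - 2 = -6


Subtract -2 from both sides: 1/x = -4
Multiply both sides by x: 1 = -4 * x
Divide by -4: x = -1/4

x = -1/4


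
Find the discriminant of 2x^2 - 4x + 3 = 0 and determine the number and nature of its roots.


For ax^2 + bx + c = 0, discriminant D = b^2 - 4ac
Here a = 2, b = -4, c = 3
D = (-4)^2 - 4(2)(3) = 16 - 24 = -8

D = -8 < 0
The equation has no real roots (2 complex conjugate roots).

Discriminant = -8, no real roots (2 complex conjugate roots)


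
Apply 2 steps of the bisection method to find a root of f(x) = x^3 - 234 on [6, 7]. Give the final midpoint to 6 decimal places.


f(x) = x^3 - 234
f(6) = -18 < 0
f(7) = 109 > 0

Step 1: midpoint = (6.000000 + 7.000000)/2 = 6.500000
  f(6.500000) = 40.625000
  f(mid) > 0, so root is in [6.000000, 6.500000]

Step 2: midpoint = (6.000000 + 6.500000)/2 = 6.250000
  f(6.250000) = 10.140625
  f(mid) > 0, so root is in [6.000000, 6.250000]

midpoint = 6.250000


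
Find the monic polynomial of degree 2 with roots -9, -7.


A monic polynomial with roots -9, -7 is:
p(x) = (x + 9)(x + 7)
After multiplying by (x + 9): x + 9
After multiplying by (x + 7): x^2 + 16x + 63

x^2 + 16x + 63


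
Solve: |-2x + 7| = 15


An absolute value equation |expr| = 15 gives two cases:
Case 1: -2x + 7 = 15
  -2x = 8, so x = -4
Case 2: -2x + 7 = -15
  -2x = -22, so x = 11

x = -4, x = 11


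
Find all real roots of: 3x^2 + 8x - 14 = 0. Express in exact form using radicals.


Using the quadratic formula: x = (-b ± sqrt(b^2 - 4ac)) / (2a)
Here a = 3, b = 8, c = -14
Discriminant = b^2 - 4ac = 8^2 - 4(3)(-14) = 64 + 168 = 232
Since discriminant = 232 > 0, there are two real roots.
x = (-8 ± 2*sqrt(58)) / 6
Simplifying: x = (-4 ± sqrt(58)) / 3
Numerically: x ≈ 1.2053 or x ≈ -3.8719

x = (-4 + sqrt(58)) / 3 or x = (-4 - sqrt(58)) / 3


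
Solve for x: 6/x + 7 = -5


Subtract 7 from both sides: 6/x = -12
Multiply both sides by x: 6 = -12 * x
Divide by -12: x = -1/2

x = -1/2


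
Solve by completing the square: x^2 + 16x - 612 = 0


Start: x^2 + 16x - 612 = 0
Move constant: x^2 + 16x = 612
Half of 16 is 8, squared is 64
Add 64 to both sides: x^2 + 16x + 64 = 676
(x + 8)^2 = 676
x + 8 = ±26
x = -8 + 26 = 18 or x = -8 - 26 = -34

x = -34, x = 18


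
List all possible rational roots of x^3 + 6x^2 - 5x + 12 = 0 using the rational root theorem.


Rational root theorem: possible roots are ±p/q where:
  p divides the constant term (12): p ∈ {1, 2, 3, 4, 6, 12}
  q divides the leading coefficient (1): q ∈ {1}

All possible rational roots: -12, -6, -4, -3, -2, -1, 1, 2, 3, 4, 6, 12

-12, -6, -4, -3, -2, -1, 1, 2, 3, 4, 6, 12


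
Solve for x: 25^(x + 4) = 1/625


Express both sides with the same base.
1/625 = 25^(-2)
Since the bases match, equate exponents: x + 4 = -2
So x = -2 - (4) = -6

x = -6


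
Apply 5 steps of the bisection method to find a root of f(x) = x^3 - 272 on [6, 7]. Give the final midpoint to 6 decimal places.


f(x) = x^3 - 272
f(6) = -56 < 0
f(7) = 71 > 0

Step 1: midpoint = (6.000000 + 7.000000)/2 = 6.500000
  f(6.500000) = 2.625000
  f(mid) > 0, so root is in [6.000000, 6.500000]

Step 2: midpoint = (6.000000 + 6.500000)/2 = 6.250000
  f(6.250000) = -27.859375
  f(mid) < 0, so root is in [6.250000, 6.500000]

Step 3: midpoint = (6.250000 + 6.500000)/2 = 6.375000
  f(6.375000) = -12.916016
  f(mid) < 0, so root is in [6.375000, 6.500000]

Step 4: midpoint = (6.375000 + 6.500000)/2 = 6.437500
  f(6.437500) = -5.220947
  f(mid) < 0, so root is in [6.437500, 6.500000]

Step 5: midpoint = (6.437500 + 6.500000)/2 = 6.468750
  f(6.468750) = -1.316925
  f(mid) < 0, so root is in [6.468750, 6.500000]

midpoint = 6.468750
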